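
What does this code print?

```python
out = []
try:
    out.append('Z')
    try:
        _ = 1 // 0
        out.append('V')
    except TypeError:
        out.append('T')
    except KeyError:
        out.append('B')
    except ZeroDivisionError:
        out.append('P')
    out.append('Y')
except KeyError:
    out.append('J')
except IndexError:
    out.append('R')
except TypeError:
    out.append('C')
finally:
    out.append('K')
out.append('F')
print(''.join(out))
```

Execution trace: 'Z' (try body) → 'P' (inner except ZeroDivisionError) → 'Y' (try body, no exception) → 'K' (finally) → 'F' (after the try/except). Output: ZPYKF

Answer: ZPYKF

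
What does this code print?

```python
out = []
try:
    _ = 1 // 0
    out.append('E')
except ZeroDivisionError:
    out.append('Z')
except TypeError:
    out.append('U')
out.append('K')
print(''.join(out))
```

Execution trace: 'Z' (except ZeroDivisionError) → 'K' (after the try/except). Output: ZK

Answer: ZK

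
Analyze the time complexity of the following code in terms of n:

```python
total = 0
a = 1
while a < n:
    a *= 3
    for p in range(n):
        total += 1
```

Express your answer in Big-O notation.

Each loop level contributes: log n × n. Multiplying the contributions gives O(n log n).

Answer: O(n log n)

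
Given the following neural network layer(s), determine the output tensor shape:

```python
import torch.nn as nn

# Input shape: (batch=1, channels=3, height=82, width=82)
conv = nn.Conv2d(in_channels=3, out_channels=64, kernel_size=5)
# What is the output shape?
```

Input: (1, 3, 82, 82) -> Output: (1, 64, 78, 78)

Answer: (1, 64, 78, 78)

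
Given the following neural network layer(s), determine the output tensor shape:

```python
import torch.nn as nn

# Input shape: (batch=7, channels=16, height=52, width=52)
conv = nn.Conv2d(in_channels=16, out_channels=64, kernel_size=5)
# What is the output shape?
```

Input: (7, 16, 52, 52) -> Output: (7, 64, 48, 48)

Answer: (7, 64, 48, 48)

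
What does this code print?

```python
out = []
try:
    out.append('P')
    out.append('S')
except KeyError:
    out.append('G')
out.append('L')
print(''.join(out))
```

Execution trace: 'P' (try body) → 'S' (try body, no exception) → 'L' (after the try/except). Output: PSL

Answer: PSL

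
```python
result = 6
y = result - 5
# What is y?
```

Trace:
`result = 6` → result = 6
`y = result - 5` → y = 1
So y = 1

Answer: 1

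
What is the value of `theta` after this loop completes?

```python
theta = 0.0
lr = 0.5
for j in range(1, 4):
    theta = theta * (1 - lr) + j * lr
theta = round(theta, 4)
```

Moving average with lr=0.5
`theta` takes the values: 0.0 → 0.5 → 1.25 → 2.125

Answer: 2.125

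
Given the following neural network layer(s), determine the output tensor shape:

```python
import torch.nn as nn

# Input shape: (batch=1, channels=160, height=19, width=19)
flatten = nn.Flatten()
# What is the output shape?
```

Input: (1, 160, 19, 19) -> Output: (1, 57760)

Answer: (1, 57760)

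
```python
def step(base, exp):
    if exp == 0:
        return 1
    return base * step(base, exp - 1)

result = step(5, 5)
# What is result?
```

step(5, 5) = 5 * 5 * 5 * 5 * 5 = 3125

Answer: 3125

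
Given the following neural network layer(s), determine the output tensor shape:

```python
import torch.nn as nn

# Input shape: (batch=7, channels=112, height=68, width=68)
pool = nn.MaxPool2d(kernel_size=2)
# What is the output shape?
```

Input: (7, 112, 68, 68) -> Output: (7, 112, 34, 34)

Answer: (7, 112, 34, 34)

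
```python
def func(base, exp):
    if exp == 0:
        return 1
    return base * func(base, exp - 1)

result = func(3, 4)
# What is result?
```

func(3, 4) = 3 * 3 * 3 * 3 = 81

Answer: 81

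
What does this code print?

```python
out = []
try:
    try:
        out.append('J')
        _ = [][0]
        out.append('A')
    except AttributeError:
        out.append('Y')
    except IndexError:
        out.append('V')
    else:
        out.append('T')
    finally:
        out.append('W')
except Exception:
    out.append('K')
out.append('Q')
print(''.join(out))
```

Execution trace: 'J' (inner try body) → 'V' (inner except IndexError) → 'W' (inner finally) → 'Q' (after the try/except). Output: JVWQ

Answer: JVWQ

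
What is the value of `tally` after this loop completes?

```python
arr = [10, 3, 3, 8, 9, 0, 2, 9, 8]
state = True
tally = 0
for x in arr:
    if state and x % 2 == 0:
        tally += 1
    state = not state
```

Count even values at even positions
`tally` takes the values: 0 → 1 → 2 → 3

Answer: 3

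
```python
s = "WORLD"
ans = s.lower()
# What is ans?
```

Trace:
`s = "WORLD"` → s = 'WORLD'
`ans = s.lower()` → ans = 'world'
So ans = 'world'

Answer: 'world'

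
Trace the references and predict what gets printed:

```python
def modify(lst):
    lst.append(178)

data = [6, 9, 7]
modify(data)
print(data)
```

Key concept: function modifies passed list.
Step by step:
`data = [6, 9, 7]` → data = [6, 9, 7]
`modify(data)` → data = [6, 9, 7, 178]
`print(data)` → prints [6, 9, 7, 178]

Answer: [6, 9, 7, 178]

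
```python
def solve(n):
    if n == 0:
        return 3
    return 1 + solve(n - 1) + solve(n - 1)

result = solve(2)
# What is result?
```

solve(n) = 1 + 2·solve(n-1), solve(0)=3. Closed form: (3+1)·2^2 - 1 = 15.

Answer: 15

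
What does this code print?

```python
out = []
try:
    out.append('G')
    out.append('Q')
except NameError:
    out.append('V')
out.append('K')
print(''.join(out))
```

Execution trace: 'G' (try body) → 'Q' (try body, no exception) → 'K' (after the try/except). Output: GQK

Answer: GQK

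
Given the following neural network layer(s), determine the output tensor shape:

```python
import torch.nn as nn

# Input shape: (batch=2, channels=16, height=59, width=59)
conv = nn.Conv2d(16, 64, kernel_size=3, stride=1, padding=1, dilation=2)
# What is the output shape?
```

Input: (2, 16, 59, 59) -> Output: (2, 64, 57, 57)

Answer: (2, 64, 57, 57)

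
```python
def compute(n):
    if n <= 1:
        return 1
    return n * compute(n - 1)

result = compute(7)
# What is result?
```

compute(7) = 7 * 6 * 5 * 4 * 3 * 2 * 1 = 5040

Answer: 5040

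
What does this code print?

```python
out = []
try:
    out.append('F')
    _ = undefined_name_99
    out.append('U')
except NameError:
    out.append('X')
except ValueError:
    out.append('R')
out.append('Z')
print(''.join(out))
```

Execution trace: 'F' (try body) → 'X' (except NameError) → 'Z' (after the try/except). Output: FXZ

Answer: FXZ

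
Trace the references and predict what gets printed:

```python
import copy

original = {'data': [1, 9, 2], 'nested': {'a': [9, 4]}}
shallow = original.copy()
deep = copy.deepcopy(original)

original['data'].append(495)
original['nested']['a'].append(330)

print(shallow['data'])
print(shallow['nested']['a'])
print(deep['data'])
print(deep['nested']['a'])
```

Key concept: comparing shallow vs deep copy.
Step by step:
`original = {'data': [1, 9, 2], 'nested': {'a': [9, 4]}}` → original = {'data': [1, 9, 2], 'nested': {'a': [9, 4]}}
`shallow = original.copy()` → shallow = {'data': [1, 9, 2], 'nested': {'a': [9, 4]}}
`deep = copy.deepcopy(original)` → deep = {'data': [1, 9, 2], 'nested': {'a': [9, 4]}}
`original['data'].append(495)` → original = {'data': [1, 9, 2, 495], 'nested': {'a': [9, 4]}}; shallow = {'data': [1, 9, 2, 495], 'nested': {'a': [9, 4]}}
`original['nested']['a'].append(330)` → original = {'data': [1, 9, 2, 495], 'nested': {'a': [9, 4, 330]}}; shallow = {'data': [1, 9, 2, 495], 'nested': {'a': [9, 4, 330]}}
`print(shallow['data'])` → prints [1, 9, 2, 495]
`print(shallow['nested']['a'])` → prints [9, 4, 330]
`print(deep['data'])` → prints [1, 9, 2]
`print(deep['nested']['a'])` → prints [9, 4]

Answer:
[1, 9, 2, 495]
[9, 4, 330]
[1, 9, 2]
[9, 4]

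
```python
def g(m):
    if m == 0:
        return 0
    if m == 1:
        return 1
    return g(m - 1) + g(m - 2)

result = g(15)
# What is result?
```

Build up from base cases: g(0)=0, g(1)=1, g(2)=1, g(3)=2, g(4)=3, g(5)=5, g(6)=8, ..., g(15)=610

Answer: 610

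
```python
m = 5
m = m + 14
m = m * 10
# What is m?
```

Trace:
`m = 5` → m = 5
`m = m + 14` → m = 19
`m = m * 10` → m = 190
So m = 190

Answer: 190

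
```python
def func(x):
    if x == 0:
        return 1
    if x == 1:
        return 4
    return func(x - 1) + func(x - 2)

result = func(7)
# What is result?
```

Build up from base cases: func(0)=1, func(1)=4, func(2)=5, func(3)=9, func(4)=14, func(5)=23, func(6)=37, ..., func(7)=60

Answer: 60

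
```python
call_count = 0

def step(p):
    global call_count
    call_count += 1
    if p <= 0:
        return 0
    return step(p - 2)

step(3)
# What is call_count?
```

Linear recursion stepping by 2: 3 calls from p=3 down to ≤0.

Answer: 3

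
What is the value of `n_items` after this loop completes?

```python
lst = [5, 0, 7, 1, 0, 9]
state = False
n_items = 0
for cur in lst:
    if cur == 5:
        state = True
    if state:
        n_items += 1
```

Count elements after first 5 in [5, 0, 7, 1, 0, 9]
`n_items` takes the values: 0 → 1 → 2 → 3 → 4 → 5 → 6

Answer: 6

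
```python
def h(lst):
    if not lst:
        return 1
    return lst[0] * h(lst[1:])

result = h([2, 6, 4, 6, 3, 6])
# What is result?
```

Product over [2, 6, 4, 6, 3, 6] = 2 * 6 * 4 * 6 * 3 * 6 = 5184

Answer: 5184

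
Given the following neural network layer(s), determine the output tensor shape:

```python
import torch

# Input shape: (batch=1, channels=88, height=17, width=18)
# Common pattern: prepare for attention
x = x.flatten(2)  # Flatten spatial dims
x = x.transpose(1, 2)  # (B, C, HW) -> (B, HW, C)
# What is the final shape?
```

Input: (1, 88, 17, 18) -> after flatten(2): (1, 88, 306) -> Output: (1, 306, 88)

Answer: (1, 306, 88)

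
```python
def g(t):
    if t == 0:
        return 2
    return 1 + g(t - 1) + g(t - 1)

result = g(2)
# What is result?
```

g(t) = 1 + 2·g(t-1), g(0)=2. Closed form: (2+1)·2^2 - 1 = 11.

Answer: 11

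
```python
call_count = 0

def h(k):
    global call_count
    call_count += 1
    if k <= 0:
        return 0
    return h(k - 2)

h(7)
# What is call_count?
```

Linear recursion stepping by 2: 5 calls from k=7 down to ≤0.

Answer: 5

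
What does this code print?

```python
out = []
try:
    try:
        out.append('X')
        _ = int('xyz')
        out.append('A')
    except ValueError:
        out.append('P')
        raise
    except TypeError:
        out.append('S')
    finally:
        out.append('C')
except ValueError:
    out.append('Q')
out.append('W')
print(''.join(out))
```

Execution trace: 'X' (inner try body) → 'P' (inner except ValueError) → 'C' (inner finally) → 'Q' (outer except ValueError) → 'W' (after the try/except). Output: XPCQW

Answer: XPCQW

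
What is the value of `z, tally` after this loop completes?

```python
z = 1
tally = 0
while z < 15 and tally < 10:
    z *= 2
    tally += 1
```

Double until >= 15 or 10 iterations
`z, tally` takes the values: (1, 0) → (2, 0) → (2, 1) → (4, 1) → (4, 2) → (8, 2) → (8, 3) → (16, 3) → (16, 4)

Answer: 16, 4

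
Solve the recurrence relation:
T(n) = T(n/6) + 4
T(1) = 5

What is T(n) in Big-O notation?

Each step divides n by 6 and adds 4. After log_6(n) steps we reach T(1)=5. So T(n) = 4·log_6(n) + 5 = O(log n).

Answer: O(log n)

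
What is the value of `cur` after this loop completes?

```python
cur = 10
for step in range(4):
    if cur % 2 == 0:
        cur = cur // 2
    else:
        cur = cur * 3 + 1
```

Collatz-style transformation from 10
`cur` takes the values: 10 → 5 → 16 → 8 → 4

Answer: 4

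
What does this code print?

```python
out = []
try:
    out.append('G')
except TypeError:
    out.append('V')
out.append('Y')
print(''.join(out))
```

Execution trace: 'G' (try body, no exception) → 'Y' (after the try/except). Output: GY

Answer: GY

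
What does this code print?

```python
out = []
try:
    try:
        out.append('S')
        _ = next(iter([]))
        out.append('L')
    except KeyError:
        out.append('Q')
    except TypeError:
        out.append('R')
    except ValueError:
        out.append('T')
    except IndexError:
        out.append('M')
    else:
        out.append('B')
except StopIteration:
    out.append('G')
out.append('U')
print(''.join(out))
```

Execution trace: 'S' (try body) → 'G' (outer except StopIteration) → 'U' (after the try/except). Output: SGU

Answer: SGU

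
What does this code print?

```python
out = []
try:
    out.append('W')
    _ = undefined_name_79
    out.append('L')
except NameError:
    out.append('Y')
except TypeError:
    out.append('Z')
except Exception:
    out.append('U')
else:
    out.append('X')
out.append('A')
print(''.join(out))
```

Execution trace: 'W' (try body) → 'Y' (except NameError) → 'A' (after the try/except). Output: WYA

Answer: WYA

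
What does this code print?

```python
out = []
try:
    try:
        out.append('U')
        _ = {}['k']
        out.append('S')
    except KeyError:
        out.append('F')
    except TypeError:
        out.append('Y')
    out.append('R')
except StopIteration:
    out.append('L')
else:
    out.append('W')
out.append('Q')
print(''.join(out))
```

Execution trace: 'U' (inner try body) → 'F' (inner except KeyError) → 'R' (try body, no exception) → 'W' (else) → 'Q' (after the try/except). Output: UFRWQ

Answer: UFRWQ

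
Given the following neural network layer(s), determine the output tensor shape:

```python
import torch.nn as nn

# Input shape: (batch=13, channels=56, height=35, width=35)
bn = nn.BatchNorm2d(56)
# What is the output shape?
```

Input: (13, 56, 35, 35) -> Output: (13, 56, 35, 35)

Answer: (13, 56, 35, 35)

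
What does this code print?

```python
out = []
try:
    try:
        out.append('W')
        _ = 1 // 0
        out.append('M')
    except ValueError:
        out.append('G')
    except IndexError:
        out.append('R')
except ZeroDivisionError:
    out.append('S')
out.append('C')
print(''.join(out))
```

Execution trace: 'W' (try body) → 'S' (outer except ZeroDivisionError) → 'C' (after the try/except). Output: WSC

Answer: WSC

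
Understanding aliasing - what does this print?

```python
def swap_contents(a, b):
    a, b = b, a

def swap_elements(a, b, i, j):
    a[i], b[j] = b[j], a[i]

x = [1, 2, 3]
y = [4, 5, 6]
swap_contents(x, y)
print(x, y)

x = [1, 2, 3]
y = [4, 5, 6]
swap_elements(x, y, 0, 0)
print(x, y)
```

Key concept: parameter rebinding vs mutation.
Step by step:
`x = [1, 2, 3]` → x = [1, 2, 3]
`y = [4, 5, 6]` → y = [4, 5, 6]
`swap_contents(x, y)` → no visible change to tracked variables
`print(x, y)` → prints [1, 2, 3] [4, 5, 6]
`x = [1, 2, 3]` → x = [1, 2, 3]
`y = [4, 5, 6]` → y = [4, 5, 6]
`swap_elements(x, y, 0, 0)` → x = [4, 2, 3]; y = [1, 5, 6]
`print(x, y)` → prints [4, 2, 3] [1, 5, 6]

Answer:
[1, 2, 3] [4, 5, 6]
[4, 2, 3] [1, 5, 6]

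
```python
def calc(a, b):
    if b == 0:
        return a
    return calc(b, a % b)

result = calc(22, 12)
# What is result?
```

calc(22, 12) -> calc(12, 10) -> calc(10, 2) -> calc(2, 0) -> 2

Answer: 2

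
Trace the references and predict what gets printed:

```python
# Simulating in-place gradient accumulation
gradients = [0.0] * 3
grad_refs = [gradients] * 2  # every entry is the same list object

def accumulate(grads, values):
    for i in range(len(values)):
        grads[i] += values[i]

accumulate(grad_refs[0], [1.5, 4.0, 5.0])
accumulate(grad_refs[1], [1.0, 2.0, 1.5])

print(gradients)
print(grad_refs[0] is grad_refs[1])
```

Key concept: gradient accumulation aliasing.
Step by step:
`gradients = [0.0] * 3` → gradients = [0.0, 0.0, 0.0]
`grad_refs = [gradients] * 2` → grad_refs = [[0.0, 0.0, 0.0], [0.0, 0.0, 0.0]]
`accumulate(grad_refs[0], [1.5, 4.0, 5.0])` → gradients = [1.5, 4.0, 5.0]; grad_refs = [[1.5, 4.0, 5.0], [1.5, 4.0, 5.0]]
`accumulate(grad_refs[1], [1.0, 2.0, 1.5])` → gradients = [2.5, 6.0, 6.5]; grad_refs = [[2.5, 6.0, 6.5], [2.5, 6.0, 6.5]]
`print(gradients)` → prints [2.5, 6.0, 6.5]
`print(grad_refs[0] is grad_refs[1])` → prints True

Answer:
[2.5, 6.0, 6.5]
True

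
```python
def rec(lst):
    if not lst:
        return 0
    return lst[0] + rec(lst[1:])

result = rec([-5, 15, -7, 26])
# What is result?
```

(-5) + 15 + (-7) + 26 + 0 = 29

Answer: 29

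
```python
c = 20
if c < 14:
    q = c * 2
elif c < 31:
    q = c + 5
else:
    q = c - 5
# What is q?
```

Trace:
`c = 20` → c = 20
`if c < 14: ...` → c < 14 is False, c < 31 is True → q = 25
So q = 25

Answer: 25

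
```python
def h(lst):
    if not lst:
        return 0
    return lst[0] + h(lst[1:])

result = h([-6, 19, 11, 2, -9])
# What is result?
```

(-6) + 19 + 11 + 2 + (-9) + 0 = 17

Answer: 17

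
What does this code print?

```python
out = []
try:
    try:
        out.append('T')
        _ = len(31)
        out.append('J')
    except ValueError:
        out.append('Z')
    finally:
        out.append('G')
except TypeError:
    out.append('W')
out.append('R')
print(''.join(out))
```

Execution trace: 'T' (try body) → 'G' (finally) → 'W' (outer except TypeError) → 'R' (after the try/except). Output: TGWR

Answer: TGWR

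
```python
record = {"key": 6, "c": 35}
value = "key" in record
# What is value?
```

Trace:
`record = {"key": 6, "c": 35}` → record = {'key': 6, 'c': 35}
`value = "key" in record` → value = True
So value = True

Answer: True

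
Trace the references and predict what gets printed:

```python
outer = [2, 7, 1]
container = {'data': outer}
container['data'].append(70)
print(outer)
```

Key concept: dict holds reference to list.
Step by step:
`outer = [2, 7, 1]` → outer = [2, 7, 1]
`container = {'data': outer}` → container = {'data': [2, 7, 1]}
`container['data'].append(70)` → outer = [2, 7, 1, 70]; container = {'data': [2, 7, 1, 70]}
`print(outer)` → prints [2, 7, 1, 70]

Answer: [2, 7, 1, 70]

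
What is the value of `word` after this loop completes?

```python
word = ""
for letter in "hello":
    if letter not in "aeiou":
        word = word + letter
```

Remove vowels from 'hello'
`word` takes the values: "" → "h" → "hl" → "hll"

Answer: "hll"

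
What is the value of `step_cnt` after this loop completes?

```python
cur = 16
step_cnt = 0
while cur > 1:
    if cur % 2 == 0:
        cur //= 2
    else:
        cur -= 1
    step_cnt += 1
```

Steps to reduce 16 to 1
`step_cnt` takes the values: 0 → 1 → 2 → 3 → 4

Answer: 4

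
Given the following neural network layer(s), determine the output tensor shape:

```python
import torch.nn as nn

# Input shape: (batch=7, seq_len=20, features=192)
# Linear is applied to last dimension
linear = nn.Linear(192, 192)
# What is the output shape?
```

Input: (7, 20, 192) -> Output: (7, 20, 192)

Answer: (7, 20, 192)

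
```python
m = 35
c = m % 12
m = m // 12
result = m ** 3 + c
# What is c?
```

Trace:
`m = 35` → m = 35
`c = m % 12` → c = 11
`m = m // 12` → m = 2
`result = m ** 3 + c` → result = 19
So c = 11

Answer: 11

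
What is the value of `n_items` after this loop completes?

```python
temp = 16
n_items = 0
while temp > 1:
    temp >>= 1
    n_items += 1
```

Count right shifts until 1
`n_items` takes the values: 0 → 1 → 2 → 3 → 4

Answer: 4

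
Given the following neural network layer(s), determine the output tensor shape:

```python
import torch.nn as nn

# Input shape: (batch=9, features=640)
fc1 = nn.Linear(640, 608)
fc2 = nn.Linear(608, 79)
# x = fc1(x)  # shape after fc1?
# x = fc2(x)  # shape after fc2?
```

Input: (9, 640) -> after fc1: (9, 608) -> Output: (9, 79)

Answer: (9, 79)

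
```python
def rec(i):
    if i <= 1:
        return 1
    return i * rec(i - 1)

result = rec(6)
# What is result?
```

rec(6) = 6 * 5 * 4 * 3 * 2 * 1 = 720

Answer: 720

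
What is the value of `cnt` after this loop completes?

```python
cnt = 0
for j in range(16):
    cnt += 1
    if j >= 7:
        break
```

Loop breaks when j reaches 7, cnt is 8
`cnt` takes the values: 0 → 1 → 2 → 3 → 4 → 5 → 6 → 7 → 8

Answer: 8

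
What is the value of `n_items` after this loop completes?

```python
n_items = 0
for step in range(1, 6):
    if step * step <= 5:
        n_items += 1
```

Count numbers where step² ≤ 5
`n_items` takes the values: 0 → 1 → 2

Answer: 2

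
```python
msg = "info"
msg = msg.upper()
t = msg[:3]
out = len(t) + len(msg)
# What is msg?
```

Trace:
`msg = "info"` → msg = 'info'
`msg = msg.upper()` → msg = 'INFO'
`t = msg[:3]` → t = 'INF'
`out = len(t) + len(msg)` → out = 7
So msg = 'INFO'

Answer: 'INFO'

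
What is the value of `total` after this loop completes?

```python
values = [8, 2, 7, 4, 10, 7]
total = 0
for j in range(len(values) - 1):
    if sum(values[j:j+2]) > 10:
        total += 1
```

Count windows with sum > 10
`total` takes the values: 0 → 1 → 2 → 3

Answer: 3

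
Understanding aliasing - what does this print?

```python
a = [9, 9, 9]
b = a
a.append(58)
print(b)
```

Key concept: basic list aliasing.
Step by step:
`a = [9, 9, 9]` → a = [9, 9, 9]
`b = a` → b = [9, 9, 9] (same object as a)
`a.append(58)` → a = [9, 9, 9, 58] (same object as b); b = [9, 9, 9, 58] (same object as a)
`print(b)` → prints [9, 9, 9, 58]

Answer: [9, 9, 9, 58]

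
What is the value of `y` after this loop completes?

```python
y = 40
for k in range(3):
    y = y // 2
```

Halve 3 times: 40 // 2^3 = 5
`y` takes the values: 40 → 20 → 10 → 5

Answer: 5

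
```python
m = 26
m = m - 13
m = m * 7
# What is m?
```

Trace:
`m = 26` → m = 26
`m = m - 13` → m = 13
`m = m * 7` → m = 91
So m = 91

Answer: 91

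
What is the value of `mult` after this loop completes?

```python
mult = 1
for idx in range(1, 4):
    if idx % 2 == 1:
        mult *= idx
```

Product of odd numbers 1 to 3
`mult` takes the values: 1 → 3

Answer: 3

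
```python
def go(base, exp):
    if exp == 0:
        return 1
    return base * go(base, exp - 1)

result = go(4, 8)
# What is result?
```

go(4, 8) = 4 * 4 * 4 * 4 * 4 * 4 * 4 * 4 = 65536

Answer: 65536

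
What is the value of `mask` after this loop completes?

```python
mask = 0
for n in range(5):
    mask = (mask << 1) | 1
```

Build 5 consecutive 1-bits: 0b11111
`mask` takes the values: 0 → 1 → 3 → 7 → 15 → 31

Answer: 31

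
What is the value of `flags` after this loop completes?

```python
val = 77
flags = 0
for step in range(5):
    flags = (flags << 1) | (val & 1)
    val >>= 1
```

Reverse lowest 5 bits of 77
`flags` takes the values: 0 → 1 → 2 → 5 → 11 → 22

Answer: 22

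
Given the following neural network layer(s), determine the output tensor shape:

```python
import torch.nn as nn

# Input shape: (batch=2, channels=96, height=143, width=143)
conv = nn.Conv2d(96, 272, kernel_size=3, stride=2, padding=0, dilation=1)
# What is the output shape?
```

Input: (2, 96, 143, 143) -> Output: (2, 272, 71, 71)

Answer: (2, 272, 71, 71)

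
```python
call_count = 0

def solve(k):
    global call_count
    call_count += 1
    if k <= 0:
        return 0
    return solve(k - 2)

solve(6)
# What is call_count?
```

Linear recursion stepping by 2: 4 calls from k=6 down to ≤0.

Answer: 4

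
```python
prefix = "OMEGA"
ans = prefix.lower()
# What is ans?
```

Trace:
`prefix = "OMEGA"` → prefix = 'OMEGA'
`ans = prefix.lower()` → ans = 'omega'
So ans = 'omega'

Answer: 'omega'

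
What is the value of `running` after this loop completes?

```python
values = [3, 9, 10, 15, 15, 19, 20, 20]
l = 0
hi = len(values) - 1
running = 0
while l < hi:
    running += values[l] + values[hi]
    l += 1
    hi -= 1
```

Sum of pairs from ends
`running` takes the values: 0 → 23 → 52 → 81 → 111

Answer: 111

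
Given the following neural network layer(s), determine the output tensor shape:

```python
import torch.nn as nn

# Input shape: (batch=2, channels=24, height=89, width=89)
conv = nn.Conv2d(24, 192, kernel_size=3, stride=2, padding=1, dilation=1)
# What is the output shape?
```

Input: (2, 24, 89, 89) -> Output: (2, 192, 45, 45)

Answer: (2, 192, 45, 45)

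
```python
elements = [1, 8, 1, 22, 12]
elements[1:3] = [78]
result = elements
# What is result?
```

Trace:
`elements = [1, 8, 1, 22, 12]` → elements = [1, 8, 1, 22, 12]
`elements[1:3] = [78]` → elements = [1, 78, 22, 12]
`result = elements` → result = [1, 78, 22, 12]
So result = [1, 78, 22, 12]

Answer: [1, 78, 22, 12]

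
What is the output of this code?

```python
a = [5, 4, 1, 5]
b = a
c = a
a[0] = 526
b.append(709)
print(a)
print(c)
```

Key concept: multiple aliases.
Step by step:
`a = [5, 4, 1, 5]` → a = [5, 4, 1, 5]
`b = a` → b = [5, 4, 1, 5] (same object as a)
`c = a` → c = [5, 4, 1, 5] (same object as a, b)
`a[0] = 526` → a = [526, 4, 1, 5] (same object as b, c); b = [526, 4, 1, 5] (same object as a, c); c = [526, 4, 1, 5] (same object as a, b)
`b.append(709)` → a = [526, 4, 1, 5, 709] (same object as b, c); b = [526, 4, 1, 5, 709] (same object as a, c); c = [526, 4, 1, 5, 709] (same object as a, b)
`print(a)` → prints [526, 4, 1, 5, 709]
`print(c)` → prints [526, 4, 1, 5, 709]

Answer:
[526, 4, 1, 5, 709]
[526, 4, 1, 5, 709]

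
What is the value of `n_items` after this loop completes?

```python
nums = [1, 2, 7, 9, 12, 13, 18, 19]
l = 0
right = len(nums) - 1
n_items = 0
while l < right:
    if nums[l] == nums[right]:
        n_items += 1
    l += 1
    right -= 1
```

Count matching pairs from ends
`n_items` takes the values: 0

Answer: 0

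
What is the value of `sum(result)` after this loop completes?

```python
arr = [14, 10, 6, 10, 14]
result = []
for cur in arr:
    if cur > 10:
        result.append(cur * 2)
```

Sum of doubled values > 10
`result` takes the values: [] → [28] → [28, 28]
So `sum(result)` = 56

Answer: 56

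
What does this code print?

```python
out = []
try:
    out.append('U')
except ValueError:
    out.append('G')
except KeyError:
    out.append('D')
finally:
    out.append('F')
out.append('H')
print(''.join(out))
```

Execution trace: 'U' (try body, no exception) → 'F' (finally) → 'H' (after the try/except). Output: UFH

Answer: UFH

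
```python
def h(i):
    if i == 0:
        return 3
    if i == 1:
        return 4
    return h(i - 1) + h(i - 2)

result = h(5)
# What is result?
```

Build up from base cases: h(0)=3, h(1)=4, h(2)=7, h(3)=11, h(4)=18, h(5)=29

Answer: 29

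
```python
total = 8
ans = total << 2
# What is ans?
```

Trace:
`total = 8` → total = 8
`ans = total << 2` → ans = 32
So ans = 32

Answer: 32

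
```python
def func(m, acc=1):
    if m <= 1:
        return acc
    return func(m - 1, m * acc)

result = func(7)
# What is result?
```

Accumulator trace (n, acc): (7, 1) -> (6, 7) -> (5, 42) -> (4, 210) -> (3, 840) -> (2, 2520) -> (1, 5040) -> return 5040

Answer: 5040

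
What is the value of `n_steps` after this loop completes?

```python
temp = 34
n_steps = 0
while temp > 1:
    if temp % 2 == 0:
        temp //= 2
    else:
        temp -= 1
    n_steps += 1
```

Steps to reduce 34 to 1
`n_steps` takes the values: 0 → 1 → 2 → 3 → 4 → 5 → 6

Answer: 6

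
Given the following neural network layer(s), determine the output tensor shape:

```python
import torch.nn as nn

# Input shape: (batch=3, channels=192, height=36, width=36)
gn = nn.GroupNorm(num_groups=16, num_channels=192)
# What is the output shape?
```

Input: (3, 192, 36, 36) -> Output: (3, 192, 36, 36)

Answer: (3, 192, 36, 36)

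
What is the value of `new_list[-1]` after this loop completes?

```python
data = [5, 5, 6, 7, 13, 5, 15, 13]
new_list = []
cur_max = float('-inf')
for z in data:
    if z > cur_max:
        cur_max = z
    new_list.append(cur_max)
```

Running max ends at 15
`new_list` takes the values: [] → [5] → [5, 5] → [5, 5, 6] → [5, 5, 6, 7] → [5, 5, 6, 7, 13] → [5, 5, 6, 7, 13, 13] → [5, 5, 6, 7, 13, 13, 15] → [5, 5, 6, 7, 13, 13, 15, 15]
So `new_list[-1]` = 15

Answer: 15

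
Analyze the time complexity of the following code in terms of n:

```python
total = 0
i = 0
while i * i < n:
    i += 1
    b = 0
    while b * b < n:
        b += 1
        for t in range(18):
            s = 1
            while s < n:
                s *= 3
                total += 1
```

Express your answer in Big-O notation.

Each loop level contributes: √n × √n × 1 × log n. Multiplying the contributions gives O(n log n).

Answer: O(n log n)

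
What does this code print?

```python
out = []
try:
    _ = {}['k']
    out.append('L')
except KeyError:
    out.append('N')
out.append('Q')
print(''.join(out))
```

Execution trace: 'N' (except KeyError) → 'Q' (after the try/except). Output: NQ

Answer: NQ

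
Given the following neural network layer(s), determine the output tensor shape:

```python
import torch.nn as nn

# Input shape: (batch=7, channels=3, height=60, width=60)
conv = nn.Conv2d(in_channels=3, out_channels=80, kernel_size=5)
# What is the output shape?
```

Input: (7, 3, 60, 60) -> Output: (7, 80, 56, 56)

Answer: (7, 80, 56, 56)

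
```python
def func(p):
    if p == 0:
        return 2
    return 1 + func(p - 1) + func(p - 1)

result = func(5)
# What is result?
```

func(p) = 1 + 2·func(p-1), func(0)=2. Closed form: (2+1)·2^5 - 1 = 95.

Answer: 95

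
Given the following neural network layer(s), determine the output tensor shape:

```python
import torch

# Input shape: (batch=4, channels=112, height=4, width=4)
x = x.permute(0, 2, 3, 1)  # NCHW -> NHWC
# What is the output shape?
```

Input: (4, 112, 4, 4) -> Output: (4, 4, 4, 112)

Answer: (4, 4, 4, 112)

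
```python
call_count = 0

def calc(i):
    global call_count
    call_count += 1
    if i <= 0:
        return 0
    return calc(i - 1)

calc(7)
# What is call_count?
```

Linear recursion stepping by 1: 8 calls from i=7 down to ≤0.

Answer: 8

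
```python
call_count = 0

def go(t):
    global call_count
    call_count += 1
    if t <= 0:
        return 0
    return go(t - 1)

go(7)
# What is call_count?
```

Linear recursion stepping by 1: 8 calls from t=7 down to ≤0.

Answer: 8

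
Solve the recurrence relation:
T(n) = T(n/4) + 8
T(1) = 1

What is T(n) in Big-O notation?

Each step divides n by 4 and adds 8. After log_4(n) steps we reach T(1)=1. So T(n) = 8·log_4(n) + 1 = O(log n).

Answer: O(log n)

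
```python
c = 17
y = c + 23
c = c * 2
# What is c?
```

Trace:
`c = 17` → c = 17
`y = c + 23` → y = 40
`c = c * 2` → c = 34
So c = 34

Answer: 34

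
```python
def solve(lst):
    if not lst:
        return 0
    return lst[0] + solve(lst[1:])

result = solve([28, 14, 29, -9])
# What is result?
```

28 + 14 + 29 + (-9) + 0 = 62

Answer: 62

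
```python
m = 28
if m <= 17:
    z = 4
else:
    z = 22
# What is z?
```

Trace:
`m = 28` → m = 28
`if m <= 17: ...` → m <= 17 is False, take else branch → z = 22
So z = 22

Answer: 22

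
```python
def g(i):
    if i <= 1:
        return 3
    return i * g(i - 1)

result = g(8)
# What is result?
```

g(8) = 8 * 7 * 6 * 5 * 4 * 3 * 2 * 3 = 120960

Answer: 120960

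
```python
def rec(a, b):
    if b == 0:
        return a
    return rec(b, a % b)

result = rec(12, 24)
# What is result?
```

rec(12, 24) -> rec(24, 12) -> rec(12, 0) -> 12

Answer: 12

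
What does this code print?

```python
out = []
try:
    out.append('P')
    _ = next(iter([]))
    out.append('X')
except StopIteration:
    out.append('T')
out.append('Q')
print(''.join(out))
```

Execution trace: 'P' (try body) → 'T' (except StopIteration) → 'Q' (after the try/except). Output: PTQ

Answer: PTQ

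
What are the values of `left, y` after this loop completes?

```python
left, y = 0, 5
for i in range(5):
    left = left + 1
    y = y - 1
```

left goes 0→5, y goes 5→0
`left, y` takes the values: (0, 5) → (1, 5) → (1, 4) → (2, 4) → (2, 3) → (3, 3) → (3, 2) → (4, 2) → (4, 1) → (5, 1) → (5, 0)

Answer: 5, 0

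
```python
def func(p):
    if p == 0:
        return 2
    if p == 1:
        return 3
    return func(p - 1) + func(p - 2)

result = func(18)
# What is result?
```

Build up from base cases: func(0)=2, func(1)=3, func(2)=5, func(3)=8, func(4)=13, func(5)=21, func(6)=34, ..., func(18)=10946

Answer: 10946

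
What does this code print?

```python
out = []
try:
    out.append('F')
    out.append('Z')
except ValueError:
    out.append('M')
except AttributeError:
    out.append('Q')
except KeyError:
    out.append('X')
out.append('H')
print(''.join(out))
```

Execution trace: 'F' (try body) → 'Z' (try body, no exception) → 'H' (after the try/except). Output: FZH

Answer: FZH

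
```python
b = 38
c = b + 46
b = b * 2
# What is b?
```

Trace:
`b = 38` → b = 38
`c = b + 46` → c = 84
`b = b * 2` → b = 76
So b = 76

Answer: 76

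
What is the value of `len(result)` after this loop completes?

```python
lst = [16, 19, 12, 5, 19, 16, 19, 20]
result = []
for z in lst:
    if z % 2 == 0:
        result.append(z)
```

Count even numbers in [16, 19, 12, 5, 19, 16, 19, 20]
`result` takes the values: [] → [16] → [16, 12] → [16, 12, 16] → [16, 12, 16, 20]
So `len(result)` = 4

Answer: 4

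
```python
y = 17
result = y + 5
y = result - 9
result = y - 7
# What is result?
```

Trace:
`y = 17` → y = 17
`result = y + 5` → result = 22
`y = result - 9` → y = 13
`result = y - 7` → result = 6
So result = 6

Answer: 6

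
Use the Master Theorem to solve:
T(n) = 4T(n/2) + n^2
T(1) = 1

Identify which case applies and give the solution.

a=4, b=2, f(n)=n^2. log_2(4) = 2. Since c=2 = 2, Case 2 applies: T(n) = Θ(n^log_b(a) · log n) = O(n^2 log n).

Answer: O(n^2 log n) - Case 2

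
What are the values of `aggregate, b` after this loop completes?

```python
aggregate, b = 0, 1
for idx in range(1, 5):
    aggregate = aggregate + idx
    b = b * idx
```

Sum and factorial of 1 to 4
`aggregate, b` takes the values: (0, 1) → (1, 1) → (3, 1) → (3, 2) → (6, 2) → (6, 6) → (10, 6) → (10, 24)

Answer: 10, 24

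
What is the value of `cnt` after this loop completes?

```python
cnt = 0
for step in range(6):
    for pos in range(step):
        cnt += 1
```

Triangle number: 0+1+2+...+5
`cnt` takes the values: 0 → 1 → 2 → 3 → 4 → 5 → 6 → 7 → 8 → 9 → 10 → 11 → 12 → 13 → 14 → 15

Answer: 15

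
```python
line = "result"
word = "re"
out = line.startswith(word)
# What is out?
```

Trace:
`line = "result"` → line = 'result'
`word = "re"` → word = 're'
`out = line.startswith(word)` → out = True
So out = True

Answer: True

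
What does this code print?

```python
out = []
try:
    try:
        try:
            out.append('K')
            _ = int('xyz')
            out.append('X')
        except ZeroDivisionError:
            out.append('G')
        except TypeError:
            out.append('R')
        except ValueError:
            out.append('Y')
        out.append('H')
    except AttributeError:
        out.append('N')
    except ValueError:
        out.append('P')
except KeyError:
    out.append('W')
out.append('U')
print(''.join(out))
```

Execution trace: 'K' (inner try body) → 'Y' (inner except ValueError) → 'H' (try body, no exception) → 'U' (after the try/except). Output: KYHU

Answer: KYHU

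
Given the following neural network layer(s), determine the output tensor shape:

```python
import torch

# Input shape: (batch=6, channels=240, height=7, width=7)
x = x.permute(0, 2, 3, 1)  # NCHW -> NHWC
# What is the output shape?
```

Input: (6, 240, 7, 7) -> Output: (6, 7, 7, 240)

Answer: (6, 7, 7, 240)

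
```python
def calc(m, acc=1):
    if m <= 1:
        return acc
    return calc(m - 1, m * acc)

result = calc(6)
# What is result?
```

Accumulator trace (n, acc): (6, 1) -> (5, 6) -> (4, 30) -> (3, 120) -> (2, 360) -> (1, 720) -> return 720

Answer: 720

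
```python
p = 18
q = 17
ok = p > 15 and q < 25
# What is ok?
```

Trace:
`p = 18` → p = 18
`q = 17` → q = 17
`ok = p > 15 and q < 25` → ok = True
So ok = True

Answer: True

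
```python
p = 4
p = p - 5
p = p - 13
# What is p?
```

Trace:
`p = 4` → p = 4
`p = p - 5` → p = -1
`p = p - 13` → p = -14
So p = -14

Answer: -14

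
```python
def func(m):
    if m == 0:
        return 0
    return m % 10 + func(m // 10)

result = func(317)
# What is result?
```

Sum of digits of 317: 7 + 1 + 3 = 11

Answer: 11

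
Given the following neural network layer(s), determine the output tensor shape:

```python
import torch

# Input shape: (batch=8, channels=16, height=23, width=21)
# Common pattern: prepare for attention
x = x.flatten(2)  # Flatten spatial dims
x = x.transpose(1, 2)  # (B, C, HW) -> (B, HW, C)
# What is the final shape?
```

Input: (8, 16, 23, 21) -> after flatten(2): (8, 16, 483) -> Output: (8, 483, 16)

Answer: (8, 483, 16)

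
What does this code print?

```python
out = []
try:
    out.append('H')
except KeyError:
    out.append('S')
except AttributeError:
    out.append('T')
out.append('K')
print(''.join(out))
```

Execution trace: 'H' (try body, no exception) → 'K' (after the try/except). Output: HK

Answer: HK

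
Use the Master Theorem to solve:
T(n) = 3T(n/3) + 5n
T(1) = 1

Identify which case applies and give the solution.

a=3, b=3, f(n)=5n. log_3(3) = 1. Since c=1 = 1, Case 2 applies: T(n) = Θ(n^log_b(a) · log n) = O(n log n).

Answer: O(n log n) - Case 2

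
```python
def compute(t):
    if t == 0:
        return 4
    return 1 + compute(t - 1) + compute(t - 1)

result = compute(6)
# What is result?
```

compute(t) = 1 + 2·compute(t-1), compute(0)=4. Closed form: (4+1)·2^6 - 1 = 319.

Answer: 319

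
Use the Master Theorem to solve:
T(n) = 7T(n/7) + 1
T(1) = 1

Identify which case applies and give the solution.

a=7, b=7, f(n)=1. log_7(7) = 1. Since c=0 < 1, Case 1 applies: T(n) = Θ(n^log_b(a)) = O(n).

Answer: O(n) - Case 1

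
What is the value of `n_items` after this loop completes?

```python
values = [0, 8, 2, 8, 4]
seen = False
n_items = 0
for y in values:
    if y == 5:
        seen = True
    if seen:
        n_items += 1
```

Count elements after first 5 in [0, 8, 2, 8, 4]
`n_items` takes the values: 0

Answer: 0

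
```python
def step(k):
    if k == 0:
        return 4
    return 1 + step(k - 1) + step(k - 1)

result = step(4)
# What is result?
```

step(k) = 1 + 2·step(k-1), step(0)=4. Closed form: (4+1)·2^4 - 1 = 79.

Answer: 79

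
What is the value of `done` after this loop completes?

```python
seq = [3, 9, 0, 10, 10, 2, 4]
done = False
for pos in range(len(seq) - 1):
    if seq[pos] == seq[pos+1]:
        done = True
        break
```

Check consecutive duplicates in [3, 9, 0, 10, 10, 2, 4]
`done` takes the values: False → True

Answer: True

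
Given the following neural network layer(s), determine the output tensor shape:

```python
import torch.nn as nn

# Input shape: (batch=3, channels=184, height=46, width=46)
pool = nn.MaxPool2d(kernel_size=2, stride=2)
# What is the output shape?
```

Input: (3, 184, 46, 46) -> Output: (3, 184, 23, 23)

Answer: (3, 184, 23, 23)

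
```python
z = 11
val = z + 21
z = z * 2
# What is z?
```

Trace:
`z = 11` → z = 11
`val = z + 21` → val = 32
`z = z * 2` → z = 22
So z = 22

Answer: 22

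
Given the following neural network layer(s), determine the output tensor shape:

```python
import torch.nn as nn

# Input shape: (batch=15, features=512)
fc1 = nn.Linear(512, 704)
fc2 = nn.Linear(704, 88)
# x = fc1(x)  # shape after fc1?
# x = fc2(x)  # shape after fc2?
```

Input: (15, 512) -> after fc1: (15, 704) -> Output: (15, 88)

Answer: (15, 88)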